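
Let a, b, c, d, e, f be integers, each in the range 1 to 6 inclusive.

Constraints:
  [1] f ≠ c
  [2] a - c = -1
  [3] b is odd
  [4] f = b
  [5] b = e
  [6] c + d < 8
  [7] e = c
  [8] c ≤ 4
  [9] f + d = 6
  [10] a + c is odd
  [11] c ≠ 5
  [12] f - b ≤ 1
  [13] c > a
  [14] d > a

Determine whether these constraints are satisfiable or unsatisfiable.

Unsatisfiable

From constraints 4, 5, and 7, f = b = e = c, so f = c. But constraint 1 says f ≠ c. Contradiction.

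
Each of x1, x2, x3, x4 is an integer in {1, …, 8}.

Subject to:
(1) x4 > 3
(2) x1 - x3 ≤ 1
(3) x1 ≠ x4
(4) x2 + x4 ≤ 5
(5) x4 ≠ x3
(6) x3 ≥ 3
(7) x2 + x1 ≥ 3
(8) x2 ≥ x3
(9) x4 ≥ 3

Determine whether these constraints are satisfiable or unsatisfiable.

From constraints 6 and 8: x2 ≥ x3 ≥ 3. From constraint 9: x4 ≥ 3. Hence x2 + x4 ≥ 6. But constraint 4 requires x2 + x4 ≤ 5, and 5 < 6. Contradiction.

Unsatisfiable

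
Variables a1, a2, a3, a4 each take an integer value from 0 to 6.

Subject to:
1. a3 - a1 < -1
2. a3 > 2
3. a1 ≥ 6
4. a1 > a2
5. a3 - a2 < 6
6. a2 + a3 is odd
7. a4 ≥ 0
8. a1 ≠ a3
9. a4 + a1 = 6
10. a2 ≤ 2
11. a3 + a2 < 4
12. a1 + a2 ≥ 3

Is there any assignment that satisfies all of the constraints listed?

Satisfiable

The assignment a1 = 6, a2 = 0, a3 = 3, a4 = 0 works:
  constraint 1 holds since a3 - a1 = -3.
  constraint 5 holds since a3 - a2 = 3.
The rest check out directly.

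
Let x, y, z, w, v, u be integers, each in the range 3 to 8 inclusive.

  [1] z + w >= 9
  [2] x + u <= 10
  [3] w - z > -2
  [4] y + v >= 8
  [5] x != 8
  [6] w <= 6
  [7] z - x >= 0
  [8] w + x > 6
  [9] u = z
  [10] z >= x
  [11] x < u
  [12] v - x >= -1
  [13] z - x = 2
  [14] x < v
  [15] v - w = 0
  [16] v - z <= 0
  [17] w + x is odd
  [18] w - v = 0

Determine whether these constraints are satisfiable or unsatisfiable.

Satisfiable

One satisfying assignment is x = 4, y = 6, z = 6, w = 5, v = 5, u = 6.
For the less obvious constraints — constraint 1: z + w = 11; constraint 2: x + u = 10 — and the others hold by inspection.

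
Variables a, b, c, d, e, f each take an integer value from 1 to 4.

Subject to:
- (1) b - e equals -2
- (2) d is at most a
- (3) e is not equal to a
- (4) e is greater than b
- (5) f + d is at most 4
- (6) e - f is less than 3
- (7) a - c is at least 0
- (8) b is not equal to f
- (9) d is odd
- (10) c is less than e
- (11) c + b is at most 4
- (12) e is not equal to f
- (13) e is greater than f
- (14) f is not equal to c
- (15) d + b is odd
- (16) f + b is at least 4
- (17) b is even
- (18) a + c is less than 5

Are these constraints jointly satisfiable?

Take a = 1, b = 2, c = 1, d = 1, e = 4, f = 3. Then constraint 1: b - e = -2; constraint 5: f + d = 4; constraint 6: e - f = 1, and every other listed constraint is also met.

Satisfiable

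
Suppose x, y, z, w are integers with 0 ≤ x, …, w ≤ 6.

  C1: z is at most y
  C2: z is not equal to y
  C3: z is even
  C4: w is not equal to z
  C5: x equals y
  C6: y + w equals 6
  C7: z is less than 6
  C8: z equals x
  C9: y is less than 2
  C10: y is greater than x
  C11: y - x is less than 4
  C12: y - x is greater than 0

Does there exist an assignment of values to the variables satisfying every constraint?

From constraints 5 and 8, z = x = y, so z = y. But constraint 2 says z ≠ y. Contradiction.

Unsatisfiable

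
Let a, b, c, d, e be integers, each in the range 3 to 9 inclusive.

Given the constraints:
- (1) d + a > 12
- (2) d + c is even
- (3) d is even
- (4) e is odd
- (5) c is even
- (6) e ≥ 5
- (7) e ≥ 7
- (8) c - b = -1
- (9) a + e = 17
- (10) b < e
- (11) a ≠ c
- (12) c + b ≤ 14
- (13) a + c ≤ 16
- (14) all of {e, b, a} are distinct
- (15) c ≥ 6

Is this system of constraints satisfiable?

One satisfying assignment is a = 8, b = 7, c = 6, d = 6, e = 9.
For the less obvious constraints — constraint 1: d + a = 14; constraint 8: c - b = -1; constraint 9: a + e = 17 — and the others hold by inspection.

Satisfiable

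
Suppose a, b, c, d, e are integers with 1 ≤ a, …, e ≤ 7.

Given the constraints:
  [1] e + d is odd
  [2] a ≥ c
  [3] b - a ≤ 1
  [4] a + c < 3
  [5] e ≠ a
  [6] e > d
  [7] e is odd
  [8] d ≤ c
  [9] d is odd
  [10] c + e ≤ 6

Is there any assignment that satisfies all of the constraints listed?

Unsatisfiable

Constraint 7 makes e odd and constraint 9 makes d odd, so e + d must be even. Constraint 1 says e + d is odd — contradiction.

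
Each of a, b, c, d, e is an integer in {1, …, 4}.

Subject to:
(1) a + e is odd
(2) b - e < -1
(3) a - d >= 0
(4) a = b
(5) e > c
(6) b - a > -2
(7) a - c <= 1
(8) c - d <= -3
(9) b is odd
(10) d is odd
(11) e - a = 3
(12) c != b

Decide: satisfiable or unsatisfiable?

Constraints 3, 7, and 8 give c − a ≥ -1, a − d ≥ 0, d − c ≥ 3.
Adding all 3 inequalities: the left sides telescope to 0, and the right sides sum to (-1) + 0 + 3 = 2. So 0 ≥ 2, which is false.

Unsatisfiable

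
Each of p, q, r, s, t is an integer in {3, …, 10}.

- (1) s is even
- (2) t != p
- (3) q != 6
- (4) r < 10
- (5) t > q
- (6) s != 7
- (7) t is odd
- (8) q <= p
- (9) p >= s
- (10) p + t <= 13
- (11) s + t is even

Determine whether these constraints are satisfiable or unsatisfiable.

Unsatisfiable

Constraint 1 makes s even and constraint 7 makes t odd, so s + t must be odd. Constraint 11 says s + t is even — contradiction.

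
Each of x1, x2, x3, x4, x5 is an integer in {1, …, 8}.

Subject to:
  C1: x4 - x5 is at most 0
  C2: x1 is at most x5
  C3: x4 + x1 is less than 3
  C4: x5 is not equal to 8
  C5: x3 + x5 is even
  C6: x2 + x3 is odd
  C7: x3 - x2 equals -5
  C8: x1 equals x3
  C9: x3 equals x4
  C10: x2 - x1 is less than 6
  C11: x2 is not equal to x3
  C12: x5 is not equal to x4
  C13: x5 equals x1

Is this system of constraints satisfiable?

From constraints 8, 9, and 13, x5 = x1 = x3 = x4, so x5 = x4. But constraint 12 says x5 ≠ x4. Contradiction.

Unsatisfiable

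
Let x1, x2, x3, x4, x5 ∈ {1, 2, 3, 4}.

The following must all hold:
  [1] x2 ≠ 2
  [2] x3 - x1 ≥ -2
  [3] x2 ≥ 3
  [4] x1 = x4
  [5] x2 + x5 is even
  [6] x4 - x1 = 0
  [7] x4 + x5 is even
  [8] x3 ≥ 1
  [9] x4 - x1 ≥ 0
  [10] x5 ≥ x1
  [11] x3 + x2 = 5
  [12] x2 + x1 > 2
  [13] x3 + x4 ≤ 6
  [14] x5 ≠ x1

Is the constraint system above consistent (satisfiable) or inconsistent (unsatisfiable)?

Take x1 = 1, x2 = 3, x3 = 2, x4 = 1, x5 = 3. Then constraint 2: x3 - x1 = 1; constraint 6: x4 - x1 = 0; constraint 9: x4 - x1 = 0, and every other listed constraint is also met.

Satisfiable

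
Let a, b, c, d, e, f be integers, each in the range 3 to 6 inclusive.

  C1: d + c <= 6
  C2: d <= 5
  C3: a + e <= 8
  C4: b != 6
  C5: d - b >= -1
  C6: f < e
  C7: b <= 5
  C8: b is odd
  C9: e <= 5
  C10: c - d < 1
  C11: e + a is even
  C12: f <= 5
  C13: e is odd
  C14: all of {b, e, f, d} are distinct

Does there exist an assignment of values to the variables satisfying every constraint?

Unsatisfiable

Constraints 2, 7, 9, and 12 confine each of b, e, f, d to the 3 values {3, …, 5} (the domain already gives each ≥ 3).
Constraint 14 requires all 4 of them to be distinct, but only 3 values are available — impossible by the pigeonhole principle.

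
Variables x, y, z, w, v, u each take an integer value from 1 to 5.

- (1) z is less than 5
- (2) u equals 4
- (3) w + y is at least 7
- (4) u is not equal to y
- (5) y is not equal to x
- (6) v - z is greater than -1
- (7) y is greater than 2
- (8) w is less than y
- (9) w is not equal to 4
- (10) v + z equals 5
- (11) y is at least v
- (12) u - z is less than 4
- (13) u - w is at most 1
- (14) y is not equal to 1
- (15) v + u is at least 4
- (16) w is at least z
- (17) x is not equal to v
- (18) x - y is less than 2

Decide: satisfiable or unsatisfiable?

Satisfiable

The assignment x = 4, y = 5, z = 2, w = 3, v = 3, u = 4 works:
  constraint 3 holds since w + y = 8.
  constraint 6 holds since v - z = 1.
The rest check out directly.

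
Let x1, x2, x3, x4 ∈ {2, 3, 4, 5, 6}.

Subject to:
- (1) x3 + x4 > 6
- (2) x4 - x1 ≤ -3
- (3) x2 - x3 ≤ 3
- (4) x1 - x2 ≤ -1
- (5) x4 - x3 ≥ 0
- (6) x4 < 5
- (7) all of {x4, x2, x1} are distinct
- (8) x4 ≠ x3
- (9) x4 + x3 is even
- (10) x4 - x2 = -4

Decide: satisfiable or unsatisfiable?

Unsatisfiable

Constraints 2, 3, 4, and 5 give x2 − x1 ≥ 1, x1 − x4 ≥ 3, x4 − x3 ≥ 0, x3 − x2 ≥ -3.
Adding all 4 inequalities: the left sides telescope to 0, and the right sides sum to 1 + 3 + 0 + (-3) = 1. So 0 ≥ 1, which is false.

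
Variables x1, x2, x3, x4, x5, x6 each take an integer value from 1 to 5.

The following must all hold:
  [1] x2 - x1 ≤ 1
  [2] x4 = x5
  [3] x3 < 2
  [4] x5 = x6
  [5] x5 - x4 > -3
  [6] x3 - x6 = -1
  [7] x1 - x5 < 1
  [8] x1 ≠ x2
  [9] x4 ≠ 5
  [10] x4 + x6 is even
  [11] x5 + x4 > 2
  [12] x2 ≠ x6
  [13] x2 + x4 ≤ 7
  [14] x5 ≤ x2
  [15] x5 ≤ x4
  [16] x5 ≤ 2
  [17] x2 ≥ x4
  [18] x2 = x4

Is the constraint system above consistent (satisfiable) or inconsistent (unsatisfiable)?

Unsatisfiable

From constraints 2, 4, and 18, x2 = x4 = x5 = x6, so x2 = x6. But constraint 12 says x2 ≠ x6. Contradiction.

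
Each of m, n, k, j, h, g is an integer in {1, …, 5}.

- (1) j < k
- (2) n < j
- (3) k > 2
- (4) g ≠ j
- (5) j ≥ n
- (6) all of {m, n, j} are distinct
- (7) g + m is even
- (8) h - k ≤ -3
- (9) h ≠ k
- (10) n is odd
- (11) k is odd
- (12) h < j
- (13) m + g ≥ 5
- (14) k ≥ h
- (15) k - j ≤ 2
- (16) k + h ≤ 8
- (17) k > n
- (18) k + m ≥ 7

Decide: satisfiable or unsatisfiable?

The assignment m = 3, n = 1, k = 5, j = 4, h = 1, g = 5 works:
  constraint 8 holds since h - k = -4.
  constraint 13 holds since m + g = 8.
  constraint 15 holds since k - j = 1.
The rest check out directly.

Satisfiable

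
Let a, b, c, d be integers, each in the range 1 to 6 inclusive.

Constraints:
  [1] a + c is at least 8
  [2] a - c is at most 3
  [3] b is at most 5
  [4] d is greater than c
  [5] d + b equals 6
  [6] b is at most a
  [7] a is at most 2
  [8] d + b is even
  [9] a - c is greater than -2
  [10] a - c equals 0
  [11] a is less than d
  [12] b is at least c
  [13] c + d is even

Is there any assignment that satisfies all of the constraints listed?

Unsatisfiable

From constraint 7: a ≤ 2. From constraints 3 and 12: c ≤ b ≤ 5. Hence a + c ≤ 7. But constraint 1 requires a + c ≥ 8, and 8 > 7. Contradiction.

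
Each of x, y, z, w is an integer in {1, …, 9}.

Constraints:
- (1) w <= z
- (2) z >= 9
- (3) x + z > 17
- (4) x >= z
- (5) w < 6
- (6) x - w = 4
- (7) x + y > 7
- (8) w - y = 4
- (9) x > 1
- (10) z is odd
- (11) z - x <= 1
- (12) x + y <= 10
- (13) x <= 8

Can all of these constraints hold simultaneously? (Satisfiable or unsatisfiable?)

From constraint 2: z ≥ 9. From constraints 4 and 13: z ≤ x and x ≤ 8, so z ≤ 8. But 8 < 9, so no value of z works.

Unsatisfiable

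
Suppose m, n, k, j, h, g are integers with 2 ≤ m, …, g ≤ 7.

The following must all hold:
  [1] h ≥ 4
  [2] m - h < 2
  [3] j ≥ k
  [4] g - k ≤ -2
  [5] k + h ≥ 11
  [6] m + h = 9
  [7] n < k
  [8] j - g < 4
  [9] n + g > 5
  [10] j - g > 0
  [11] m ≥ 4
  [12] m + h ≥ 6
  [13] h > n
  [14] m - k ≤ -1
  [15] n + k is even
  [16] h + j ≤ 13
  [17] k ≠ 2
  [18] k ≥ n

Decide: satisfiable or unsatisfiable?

Satisfiable

Try m = 4, n = 4, k = 6, j = 6, h = 5, g = 4.
Check constraint 2: m - h = -1; constraint 4: g - k = -2. The remaining constraints are straightforward to verify.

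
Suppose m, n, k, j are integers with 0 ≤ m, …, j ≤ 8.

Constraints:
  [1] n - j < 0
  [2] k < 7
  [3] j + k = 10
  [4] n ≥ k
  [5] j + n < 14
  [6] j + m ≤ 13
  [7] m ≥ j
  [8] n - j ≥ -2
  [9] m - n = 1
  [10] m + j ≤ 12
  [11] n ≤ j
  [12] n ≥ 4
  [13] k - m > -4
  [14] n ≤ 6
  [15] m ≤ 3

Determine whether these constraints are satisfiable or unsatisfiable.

Unsatisfiable

From constraints 7 and 15: j ≤ m ≤ 3. From constraints 4 and 14: k ≤ n ≤ 6. Hence j + k ≤ 9. But constraint 3 requires j + k = 10, and 10 > 9. Contradiction.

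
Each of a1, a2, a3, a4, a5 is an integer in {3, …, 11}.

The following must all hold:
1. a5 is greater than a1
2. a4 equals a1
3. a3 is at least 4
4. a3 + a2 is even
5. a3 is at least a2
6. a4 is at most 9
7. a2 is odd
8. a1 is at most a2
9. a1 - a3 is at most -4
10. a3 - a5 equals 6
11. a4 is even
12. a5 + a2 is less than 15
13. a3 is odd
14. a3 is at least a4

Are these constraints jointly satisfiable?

Satisfiable

Setting (a1, a2, a3, a4, a5) = (4, 9, 11, 4, 5) satisfies everything: constraint 9: a1 - a3 = -7; constraint 10: a3 - a5 = 6, and the others follow.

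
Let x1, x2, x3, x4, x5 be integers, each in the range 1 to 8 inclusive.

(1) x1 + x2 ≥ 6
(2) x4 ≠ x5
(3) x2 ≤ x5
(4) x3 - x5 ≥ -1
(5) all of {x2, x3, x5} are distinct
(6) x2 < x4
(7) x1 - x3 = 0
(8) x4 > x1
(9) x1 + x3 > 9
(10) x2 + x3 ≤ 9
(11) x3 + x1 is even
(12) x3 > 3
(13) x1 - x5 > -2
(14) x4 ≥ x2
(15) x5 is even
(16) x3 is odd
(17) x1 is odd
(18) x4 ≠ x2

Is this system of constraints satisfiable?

Satisfiable

One satisfying assignment is x1 = 5, x2 = 1, x3 = 5, x4 = 8, x5 = 4.
For the less obvious constraints — constraint 1: x1 + x2 = 6; constraint 4: x3 - x5 = 1; constraint 7: x1 - x3 = 0 — and the others hold by inspection.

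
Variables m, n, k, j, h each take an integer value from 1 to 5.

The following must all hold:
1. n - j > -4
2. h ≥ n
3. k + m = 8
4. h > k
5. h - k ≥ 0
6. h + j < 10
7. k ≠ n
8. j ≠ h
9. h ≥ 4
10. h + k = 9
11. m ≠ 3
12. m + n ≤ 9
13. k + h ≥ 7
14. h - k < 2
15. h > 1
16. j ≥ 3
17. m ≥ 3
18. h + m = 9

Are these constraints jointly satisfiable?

Take m = 4, n = 2, k = 4, j = 3, h = 5. Then constraint 1: n - j = -1; constraint 3: k + m = 8; constraint 5: h - k = 1, and every other listed constraint is also met.

Satisfiable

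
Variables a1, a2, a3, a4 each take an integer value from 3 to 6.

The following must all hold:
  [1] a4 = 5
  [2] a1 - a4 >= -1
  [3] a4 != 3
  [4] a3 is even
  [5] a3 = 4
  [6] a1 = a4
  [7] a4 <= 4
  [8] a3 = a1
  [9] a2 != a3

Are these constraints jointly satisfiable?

Unsatisfiable

Constraint 5 fixes a3 = 4 and constraint 1 fixes a4 = 5. Constraints 6 and 8 give a3 = a1 = a4, so a3 = a4. But 4 ≠ 5 — contradiction.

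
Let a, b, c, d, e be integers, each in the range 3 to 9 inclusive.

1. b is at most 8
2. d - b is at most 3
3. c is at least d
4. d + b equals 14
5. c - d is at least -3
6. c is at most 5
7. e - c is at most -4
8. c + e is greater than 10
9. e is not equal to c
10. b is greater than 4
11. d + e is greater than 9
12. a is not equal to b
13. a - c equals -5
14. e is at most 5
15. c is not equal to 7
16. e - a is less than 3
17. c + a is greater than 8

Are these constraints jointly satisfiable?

From constraints 3 and 6: d ≤ c ≤ 5. From constraint 1: b ≤ 8. Hence d + b ≤ 13. But constraint 4 requires d + b = 14, and 14 > 13. Contradiction.

Unsatisfiable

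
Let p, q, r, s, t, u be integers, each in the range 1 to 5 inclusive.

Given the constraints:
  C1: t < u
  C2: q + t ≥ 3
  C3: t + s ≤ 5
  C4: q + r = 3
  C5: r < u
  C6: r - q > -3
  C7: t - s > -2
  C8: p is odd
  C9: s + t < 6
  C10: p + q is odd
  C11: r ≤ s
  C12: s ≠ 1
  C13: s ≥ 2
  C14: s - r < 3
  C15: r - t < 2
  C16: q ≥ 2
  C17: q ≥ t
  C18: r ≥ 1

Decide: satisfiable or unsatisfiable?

Setting (p, q, r, s, t, u) = (5, 2, 1, 2, 1, 3) satisfies everything: constraint 2: q + t = 3; constraint 3: t + s = 3; constraint 4: q + r = 3, and the others follow.

Satisfiable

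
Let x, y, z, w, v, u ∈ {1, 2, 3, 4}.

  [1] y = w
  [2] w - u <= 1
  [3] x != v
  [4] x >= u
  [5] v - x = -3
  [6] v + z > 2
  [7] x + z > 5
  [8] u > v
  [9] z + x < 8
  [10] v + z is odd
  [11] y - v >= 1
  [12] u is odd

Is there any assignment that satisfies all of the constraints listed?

Satisfiable

Take x = 4, y = 4, z = 2, w = 4, v = 1, u = 3. Then constraint 2: w - u = 1; constraint 5: v - x = -3, and every other listed constraint is also met.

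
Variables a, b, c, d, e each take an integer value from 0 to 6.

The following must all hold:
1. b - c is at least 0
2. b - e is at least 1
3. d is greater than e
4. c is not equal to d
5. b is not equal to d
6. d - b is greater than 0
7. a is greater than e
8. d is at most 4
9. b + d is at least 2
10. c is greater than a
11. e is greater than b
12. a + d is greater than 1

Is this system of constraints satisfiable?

Constraints 1, 7, 10, and 11 give b < e, e < a, a < c, c ≤ b. Chaining: b < e < a < c ≤ b, which forces b < b — impossible.

Unsatisfiable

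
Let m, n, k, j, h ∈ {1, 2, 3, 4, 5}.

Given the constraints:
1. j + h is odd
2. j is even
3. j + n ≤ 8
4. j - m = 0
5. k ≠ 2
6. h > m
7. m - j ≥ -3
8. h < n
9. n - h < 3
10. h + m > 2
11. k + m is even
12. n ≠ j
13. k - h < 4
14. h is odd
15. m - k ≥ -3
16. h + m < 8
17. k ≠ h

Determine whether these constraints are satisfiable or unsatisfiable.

Satisfiable

Take m = 2, n = 4, k = 4, j = 2, h = 3. Then constraint 3: j + n = 6; constraint 4: j - m = 0, and every other listed constraint is also met.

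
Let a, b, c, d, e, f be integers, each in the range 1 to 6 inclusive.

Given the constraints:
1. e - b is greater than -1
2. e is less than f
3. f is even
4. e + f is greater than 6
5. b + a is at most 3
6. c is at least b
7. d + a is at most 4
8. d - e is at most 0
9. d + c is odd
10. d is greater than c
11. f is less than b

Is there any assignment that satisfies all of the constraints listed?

Unsatisfiable

Constraints 2, 6, 8, 10, and 11 give c < d, d ≤ e, e < f, f < b, b ≤ c. Chaining: c < d ≤ e < f < b ≤ c, which forces c < c — impossible.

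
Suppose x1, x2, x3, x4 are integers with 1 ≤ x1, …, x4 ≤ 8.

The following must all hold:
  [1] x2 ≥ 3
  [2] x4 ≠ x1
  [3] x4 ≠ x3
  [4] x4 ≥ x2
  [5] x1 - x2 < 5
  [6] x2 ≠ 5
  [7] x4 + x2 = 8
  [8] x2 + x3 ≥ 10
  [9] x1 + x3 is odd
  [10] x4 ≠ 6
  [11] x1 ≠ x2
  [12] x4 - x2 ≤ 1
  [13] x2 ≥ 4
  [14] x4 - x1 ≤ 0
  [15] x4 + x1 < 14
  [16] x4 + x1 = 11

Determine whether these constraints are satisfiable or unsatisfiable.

Satisfiable

Try x1 = 7, x2 = 4, x3 = 8, x4 = 4.
Check constraint 5: x1 - x2 = 3; constraint 7: x4 + x2 = 8; constraint 8: x2 + x3 = 12. The remaining constraints are straightforward to verify.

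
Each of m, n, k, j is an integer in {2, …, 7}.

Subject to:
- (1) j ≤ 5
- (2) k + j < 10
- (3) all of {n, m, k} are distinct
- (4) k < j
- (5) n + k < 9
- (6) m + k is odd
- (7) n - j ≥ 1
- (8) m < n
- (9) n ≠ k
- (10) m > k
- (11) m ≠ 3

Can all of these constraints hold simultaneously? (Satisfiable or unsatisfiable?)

Take m = 5, n = 6, k = 2, j = 5. Then constraint 2: k + j = 7; constraint 5: n + k = 8, and every other listed constraint is also met.

Satisfiable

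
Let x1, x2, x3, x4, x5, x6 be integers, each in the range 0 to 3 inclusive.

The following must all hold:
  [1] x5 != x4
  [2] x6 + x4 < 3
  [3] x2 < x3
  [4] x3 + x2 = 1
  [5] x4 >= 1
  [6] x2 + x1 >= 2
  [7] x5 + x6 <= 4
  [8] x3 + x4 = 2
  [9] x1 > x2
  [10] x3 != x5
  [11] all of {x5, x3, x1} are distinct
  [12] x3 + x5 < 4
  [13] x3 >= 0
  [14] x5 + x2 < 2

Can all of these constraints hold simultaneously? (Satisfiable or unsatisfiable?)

Satisfiable

One satisfying assignment is x1 = 3, x2 = 0, x3 = 1, x4 = 1, x5 = 0, x6 = 1.
For the less obvious constraints — constraint 2: x6 + x4 = 2; constraint 4: x3 + x2 = 1 — and the others hold by inspection.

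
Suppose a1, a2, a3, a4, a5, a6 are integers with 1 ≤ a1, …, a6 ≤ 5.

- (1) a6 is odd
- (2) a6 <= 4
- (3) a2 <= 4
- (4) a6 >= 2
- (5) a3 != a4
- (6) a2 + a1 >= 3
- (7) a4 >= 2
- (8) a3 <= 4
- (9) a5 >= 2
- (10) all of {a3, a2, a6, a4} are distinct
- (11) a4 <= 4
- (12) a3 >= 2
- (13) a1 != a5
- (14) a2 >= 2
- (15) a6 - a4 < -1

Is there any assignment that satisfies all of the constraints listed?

Unsatisfiable

Constraints 2, 3, 4, 7, 8, 11, 12, and 14 confine each of a3, a2, a6, a4 to the 3 values {2, …, 4}.
Constraint 10 requires all 4 of them to be distinct, but only 3 values are available — impossible by the pigeonhole principle.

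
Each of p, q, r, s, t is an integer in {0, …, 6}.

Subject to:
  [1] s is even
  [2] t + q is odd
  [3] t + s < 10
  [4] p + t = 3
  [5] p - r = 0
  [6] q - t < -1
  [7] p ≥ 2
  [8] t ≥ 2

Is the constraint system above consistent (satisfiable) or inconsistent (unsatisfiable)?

From constraint 7: p ≥ 2. From constraint 8: t ≥ 2. Hence p + t ≥ 4. But constraint 4 requires p + t = 3, and 3 < 4. Contradiction.

Unsatisfiable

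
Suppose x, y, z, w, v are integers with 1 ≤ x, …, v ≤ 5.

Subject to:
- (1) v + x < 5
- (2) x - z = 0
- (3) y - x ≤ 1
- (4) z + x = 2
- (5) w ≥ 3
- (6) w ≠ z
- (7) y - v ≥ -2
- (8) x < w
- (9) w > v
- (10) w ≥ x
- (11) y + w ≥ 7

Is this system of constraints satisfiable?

Satisfiable

Try x = 1, y = 2, z = 1, w = 5, v = 3.
Check constraint 1: v + x = 4; constraint 2: x - z = 0; constraint 3: y - x = 1. The remaining constraints are straightforward to verify.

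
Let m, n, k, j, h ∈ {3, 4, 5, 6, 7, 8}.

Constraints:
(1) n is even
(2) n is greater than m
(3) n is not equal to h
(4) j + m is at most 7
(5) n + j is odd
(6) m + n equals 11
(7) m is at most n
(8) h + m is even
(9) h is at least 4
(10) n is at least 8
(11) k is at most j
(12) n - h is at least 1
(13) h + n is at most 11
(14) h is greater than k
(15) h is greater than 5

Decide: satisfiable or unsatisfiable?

From constraint 9: h ≥ 4. From constraint 10: n ≥ 8. Hence h + n ≥ 12. But constraint 13 requires h + n ≤ 11, and 11 < 12. Contradiction.

Unsatisfiable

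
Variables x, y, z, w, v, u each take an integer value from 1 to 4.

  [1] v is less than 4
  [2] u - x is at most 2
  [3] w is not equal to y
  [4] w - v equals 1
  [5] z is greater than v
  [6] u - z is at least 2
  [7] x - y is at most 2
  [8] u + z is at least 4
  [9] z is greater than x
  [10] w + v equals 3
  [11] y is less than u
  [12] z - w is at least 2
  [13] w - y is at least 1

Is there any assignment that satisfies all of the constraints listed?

Constraints 2, 6, 7, 12, and 13 give x − u ≥ -2, u − z ≥ 2, z − w ≥ 2, w − y ≥ 1, y − x ≥ -2.
Adding all 5 inequalities: the left sides telescope to 0, and the right sides sum to (-2) + 2 + 2 + 1 + (-2) = 1. So 0 ≥ 1, which is false.

Unsatisfiable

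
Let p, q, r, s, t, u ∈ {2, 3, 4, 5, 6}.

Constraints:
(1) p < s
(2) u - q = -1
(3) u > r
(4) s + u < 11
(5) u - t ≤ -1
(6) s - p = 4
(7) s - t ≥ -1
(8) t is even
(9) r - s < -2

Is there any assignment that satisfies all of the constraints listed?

Take p = 2, q = 4, r = 2, s = 6, t = 6, u = 3. Then constraint 2: u - q = -1; constraint 4: s + u = 9, and every other listed constraint is also met.

Satisfiable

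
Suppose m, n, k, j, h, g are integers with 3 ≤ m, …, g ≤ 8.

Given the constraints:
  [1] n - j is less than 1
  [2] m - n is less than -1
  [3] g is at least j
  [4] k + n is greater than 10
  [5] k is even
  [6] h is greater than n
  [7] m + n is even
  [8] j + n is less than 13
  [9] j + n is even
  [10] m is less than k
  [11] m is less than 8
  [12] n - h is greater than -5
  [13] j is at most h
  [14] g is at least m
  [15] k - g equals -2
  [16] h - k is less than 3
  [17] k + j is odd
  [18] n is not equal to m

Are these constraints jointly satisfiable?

Satisfiable

Setting (m, n, k, j, h, g) = (3, 5, 6, 7, 8, 8) satisfies everything: constraint 1: n - j = -2; constraint 2: m - n = -2, and the others follow.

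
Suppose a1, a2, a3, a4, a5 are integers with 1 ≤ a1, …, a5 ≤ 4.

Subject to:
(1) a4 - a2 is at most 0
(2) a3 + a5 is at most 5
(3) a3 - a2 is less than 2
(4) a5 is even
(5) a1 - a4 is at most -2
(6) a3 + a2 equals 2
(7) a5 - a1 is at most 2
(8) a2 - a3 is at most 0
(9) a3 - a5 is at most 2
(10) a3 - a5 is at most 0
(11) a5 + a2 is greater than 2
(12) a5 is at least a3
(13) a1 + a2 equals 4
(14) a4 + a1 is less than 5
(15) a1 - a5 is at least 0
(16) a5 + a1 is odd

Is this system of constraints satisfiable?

Constraints 1, 5, 8, 10, and 15 give a4 − a1 ≥ 2, a1 − a5 ≥ 0, a5 − a3 ≥ 0, a3 − a2 ≥ 0, a2 − a4 ≥ 0.
Adding all 5 inequalities: the left sides telescope to 0, and the right sides sum to 2 + 0 + 0 + 0 + 0 = 2. So 0 ≥ 2, which is false.

Unsatisfiable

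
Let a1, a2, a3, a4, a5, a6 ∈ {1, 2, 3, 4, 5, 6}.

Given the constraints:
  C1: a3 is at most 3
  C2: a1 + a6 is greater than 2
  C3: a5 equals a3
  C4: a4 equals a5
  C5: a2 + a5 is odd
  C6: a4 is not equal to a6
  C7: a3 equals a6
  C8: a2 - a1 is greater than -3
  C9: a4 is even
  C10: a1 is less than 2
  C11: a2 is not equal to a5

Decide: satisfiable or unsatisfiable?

Unsatisfiable

From constraints 3, 4, and 7, a4 = a5 = a3 = a6, so a4 = a6. But constraint 6 says a4 ≠ a6. Contradiction.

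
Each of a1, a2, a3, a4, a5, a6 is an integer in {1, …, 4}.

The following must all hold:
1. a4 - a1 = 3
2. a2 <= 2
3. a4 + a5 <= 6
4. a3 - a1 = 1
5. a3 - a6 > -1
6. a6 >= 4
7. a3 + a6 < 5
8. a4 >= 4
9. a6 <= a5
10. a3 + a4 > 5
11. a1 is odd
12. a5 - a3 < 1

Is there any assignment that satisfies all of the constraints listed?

Unsatisfiable

From constraint 8: a4 ≥ 4. From constraints 6 and 9: a5 ≥ a6 ≥ 4. Hence a4 + a5 ≥ 8. But constraint 3 requires a4 + a5 ≤ 6, and 6 < 8. Contradiction.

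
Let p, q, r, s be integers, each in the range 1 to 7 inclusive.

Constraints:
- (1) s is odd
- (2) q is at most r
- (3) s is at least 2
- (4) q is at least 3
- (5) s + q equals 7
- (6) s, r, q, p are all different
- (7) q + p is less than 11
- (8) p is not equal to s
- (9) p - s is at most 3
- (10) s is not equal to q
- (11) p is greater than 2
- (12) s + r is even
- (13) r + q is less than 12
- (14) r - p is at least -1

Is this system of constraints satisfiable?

Satisfiable

One satisfying assignment is p = 5, q = 4, r = 7, s = 3.
For the less obvious constraints — constraint 5: s + q = 7; constraint 7: q + p = 9 — and the others hold by inspection.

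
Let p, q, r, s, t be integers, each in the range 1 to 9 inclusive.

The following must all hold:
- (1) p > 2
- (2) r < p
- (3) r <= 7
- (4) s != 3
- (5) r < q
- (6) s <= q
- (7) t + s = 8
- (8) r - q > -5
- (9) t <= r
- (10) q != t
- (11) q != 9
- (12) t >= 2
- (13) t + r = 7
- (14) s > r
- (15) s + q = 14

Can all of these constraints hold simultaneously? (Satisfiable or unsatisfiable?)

Take p = 8, q = 8, r = 5, s = 6, t = 2. Then constraint 7: t + s = 8; constraint 8: r - q = -3; constraint 13: t + r = 7, and every other listed constraint is also met.

Satisfiable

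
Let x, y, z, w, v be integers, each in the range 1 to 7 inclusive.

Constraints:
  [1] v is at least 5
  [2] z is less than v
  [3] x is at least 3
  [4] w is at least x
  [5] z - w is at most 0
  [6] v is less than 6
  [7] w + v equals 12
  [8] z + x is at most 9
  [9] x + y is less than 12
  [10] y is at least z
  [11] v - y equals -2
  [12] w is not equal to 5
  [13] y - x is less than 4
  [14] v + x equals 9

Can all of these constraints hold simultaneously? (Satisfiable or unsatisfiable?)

Take x = 4, y = 7, z = 4, w = 7, v = 5. Then constraint 5: z - w = -3; constraint 7: w + v = 12, and every other listed constraint is also met.

Satisfiable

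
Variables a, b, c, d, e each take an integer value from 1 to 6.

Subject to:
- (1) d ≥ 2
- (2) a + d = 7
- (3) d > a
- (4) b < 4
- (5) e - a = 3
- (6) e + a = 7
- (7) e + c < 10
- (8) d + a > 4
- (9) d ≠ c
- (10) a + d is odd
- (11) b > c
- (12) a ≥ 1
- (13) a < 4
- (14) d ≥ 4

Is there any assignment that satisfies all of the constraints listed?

Satisfiable

One satisfying assignment is a = 2, b = 3, c = 2, d = 5, e = 5.
For the less obvious constraints — constraint 2: a + d = 7; constraint 5: e - a = 3; constraint 6: e + a = 7 — and the others hold by inspection.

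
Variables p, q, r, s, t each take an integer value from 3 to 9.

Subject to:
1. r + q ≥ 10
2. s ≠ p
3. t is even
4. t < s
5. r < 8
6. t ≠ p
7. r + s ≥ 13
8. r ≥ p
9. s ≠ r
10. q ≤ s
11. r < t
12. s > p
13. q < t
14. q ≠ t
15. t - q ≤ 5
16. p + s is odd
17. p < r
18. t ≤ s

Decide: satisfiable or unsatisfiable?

Satisfiable

Take p = 4, q = 5, r = 5, s = 9, t = 8. Then constraint 1: r + q = 10; constraint 7: r + s = 14, and every other listed constraint is also met.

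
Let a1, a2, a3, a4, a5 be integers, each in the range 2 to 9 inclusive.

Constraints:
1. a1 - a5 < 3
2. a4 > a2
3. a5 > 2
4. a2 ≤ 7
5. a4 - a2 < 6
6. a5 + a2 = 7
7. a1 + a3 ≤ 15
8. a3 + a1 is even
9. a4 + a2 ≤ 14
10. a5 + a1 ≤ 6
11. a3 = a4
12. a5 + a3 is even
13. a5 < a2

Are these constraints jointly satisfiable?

Try a1 = 3, a2 = 4, a3 = 9, a4 = 9, a5 = 3.
Check constraint 1: a1 - a5 = 0; constraint 5: a4 - a2 = 5. The remaining constraints are straightforward to verify.

Satisfiable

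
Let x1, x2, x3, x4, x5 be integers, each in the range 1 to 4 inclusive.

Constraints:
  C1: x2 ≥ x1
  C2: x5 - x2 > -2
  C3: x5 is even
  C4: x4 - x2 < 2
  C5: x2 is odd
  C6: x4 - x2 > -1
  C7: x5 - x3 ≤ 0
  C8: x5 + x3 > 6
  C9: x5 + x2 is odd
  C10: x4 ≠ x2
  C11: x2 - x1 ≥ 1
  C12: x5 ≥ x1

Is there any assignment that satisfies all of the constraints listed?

Setting (x1, x2, x3, x4, x5) = (1, 3, 4, 4, 4) satisfies everything: constraint 2: x5 - x2 = 1; constraint 4: x4 - x2 = 1; constraint 6: x4 - x2 = 1, and the others follow.

Satisfiable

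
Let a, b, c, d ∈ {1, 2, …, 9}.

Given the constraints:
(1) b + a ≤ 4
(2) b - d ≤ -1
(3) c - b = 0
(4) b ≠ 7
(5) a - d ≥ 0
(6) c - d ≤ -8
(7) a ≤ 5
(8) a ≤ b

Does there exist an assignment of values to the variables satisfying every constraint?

Constraints 2, 5, and 8 give d ≤ a, a ≤ b, b < d. Chaining: d ≤ a ≤ b < d, which forces d < d — impossible.

Unsatisfiable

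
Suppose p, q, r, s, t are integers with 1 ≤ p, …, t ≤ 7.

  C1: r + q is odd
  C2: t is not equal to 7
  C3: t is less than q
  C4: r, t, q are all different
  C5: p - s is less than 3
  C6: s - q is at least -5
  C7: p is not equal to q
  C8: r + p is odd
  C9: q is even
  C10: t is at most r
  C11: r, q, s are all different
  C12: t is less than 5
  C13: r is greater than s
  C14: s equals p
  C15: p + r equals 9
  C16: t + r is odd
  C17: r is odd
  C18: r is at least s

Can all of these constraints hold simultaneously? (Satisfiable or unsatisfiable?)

Satisfiable

Try p = 2, q = 6, r = 7, s = 2, t = 2.
Check constraint 5: p - s = 0; constraint 6: s - q = -4. The remaining constraints are straightforward to verify.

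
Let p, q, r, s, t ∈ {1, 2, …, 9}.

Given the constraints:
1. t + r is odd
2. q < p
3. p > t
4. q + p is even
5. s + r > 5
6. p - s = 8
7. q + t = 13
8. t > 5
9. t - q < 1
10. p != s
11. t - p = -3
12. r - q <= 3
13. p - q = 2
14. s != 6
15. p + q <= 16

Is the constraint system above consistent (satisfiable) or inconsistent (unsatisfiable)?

Satisfiable

The assignment p = 9, q = 7, r = 7, s = 1, t = 6 works:
  constraint 5 holds since s + r = 8.
  constraint 6 holds since p - s = 8.
  constraint 7 holds since q + t = 13.
The rest check out directly.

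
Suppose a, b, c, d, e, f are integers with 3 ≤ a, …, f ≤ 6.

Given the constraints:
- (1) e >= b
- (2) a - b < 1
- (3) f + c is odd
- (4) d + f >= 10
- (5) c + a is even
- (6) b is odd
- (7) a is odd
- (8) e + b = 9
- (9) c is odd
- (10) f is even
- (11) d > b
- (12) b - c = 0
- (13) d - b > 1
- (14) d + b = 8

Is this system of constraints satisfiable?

Satisfiable

Take a = 3, b = 3, c = 3, d = 5, e = 6, f = 6. Then constraint 2: a - b = 0; constraint 4: d + f = 11, and every other listed constraint is also met.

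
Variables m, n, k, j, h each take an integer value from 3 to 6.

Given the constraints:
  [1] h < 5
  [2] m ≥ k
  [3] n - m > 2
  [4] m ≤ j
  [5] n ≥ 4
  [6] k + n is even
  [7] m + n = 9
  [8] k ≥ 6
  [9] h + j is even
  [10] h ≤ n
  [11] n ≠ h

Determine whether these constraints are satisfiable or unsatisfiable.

From constraints 2 and 8: m ≥ k ≥ 6. From constraint 5: n ≥ 4. Hence m + n ≥ 10. But constraint 7 requires m + n = 9, and 9 < 10. Contradiction.

Unsatisfiable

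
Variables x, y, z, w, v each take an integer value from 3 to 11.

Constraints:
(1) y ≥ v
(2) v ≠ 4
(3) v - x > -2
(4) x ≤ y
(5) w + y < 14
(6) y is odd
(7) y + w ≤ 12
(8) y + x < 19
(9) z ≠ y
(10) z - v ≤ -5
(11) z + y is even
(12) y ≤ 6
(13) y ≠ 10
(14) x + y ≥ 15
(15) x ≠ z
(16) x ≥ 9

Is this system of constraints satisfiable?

From constraints 4 and 16: y ≥ x and x ≥ 9, so y ≥ 9. From constraint 12: y ≤ 6. But 6 < 9, so no value of y works.

Unsatisfiable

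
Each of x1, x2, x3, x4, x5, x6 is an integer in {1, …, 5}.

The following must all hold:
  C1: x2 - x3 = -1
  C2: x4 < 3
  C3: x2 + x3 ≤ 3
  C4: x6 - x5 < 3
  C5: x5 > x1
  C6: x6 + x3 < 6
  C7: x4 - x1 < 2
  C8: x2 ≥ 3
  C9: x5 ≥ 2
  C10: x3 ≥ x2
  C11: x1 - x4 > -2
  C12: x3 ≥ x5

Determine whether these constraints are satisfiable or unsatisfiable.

From constraint 8: x2 ≥ 3. From constraints 9 and 12: x3 ≥ x5 ≥ 2. Hence x2 + x3 ≥ 5. But constraint 3 requires x2 + x3 ≤ 3, and 3 < 5. Contradiction.

Unsatisfiable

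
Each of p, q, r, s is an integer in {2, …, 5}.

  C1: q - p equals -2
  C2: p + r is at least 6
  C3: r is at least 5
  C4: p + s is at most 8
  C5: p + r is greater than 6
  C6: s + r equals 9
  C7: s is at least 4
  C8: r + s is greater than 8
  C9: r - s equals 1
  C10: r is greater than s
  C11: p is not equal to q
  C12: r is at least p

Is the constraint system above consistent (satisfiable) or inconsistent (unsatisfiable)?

One satisfying assignment is p = 4, q = 2, r = 5, s = 4.
For the less obvious constraints — constraint 1: q - p = -2; constraint 2: p + r = 9 — and the others hold by inspection.

Satisfiable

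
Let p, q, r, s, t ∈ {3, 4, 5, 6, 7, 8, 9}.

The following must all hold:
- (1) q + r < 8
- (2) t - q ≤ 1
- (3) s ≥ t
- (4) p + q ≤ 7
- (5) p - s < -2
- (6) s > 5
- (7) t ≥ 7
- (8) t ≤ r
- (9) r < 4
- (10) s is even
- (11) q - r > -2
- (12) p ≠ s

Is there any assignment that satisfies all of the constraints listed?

Unsatisfiable

From constraints 7 and 8: r ≥ t and t ≥ 7, so r ≥ 7. From constraint 9: r ≤ 3. But 3 < 7, so no value of r works.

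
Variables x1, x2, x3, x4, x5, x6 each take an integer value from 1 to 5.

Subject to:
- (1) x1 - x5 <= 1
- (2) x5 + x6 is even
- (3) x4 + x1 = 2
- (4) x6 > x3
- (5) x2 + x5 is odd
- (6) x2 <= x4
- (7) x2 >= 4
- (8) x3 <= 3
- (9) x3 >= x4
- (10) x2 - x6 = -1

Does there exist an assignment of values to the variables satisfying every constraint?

Unsatisfiable

From constraints 6 and 7: x4 ≥ x2 and x2 ≥ 4, so x4 ≥ 4. From constraints 8 and 9: x4 ≤ x3 and x3 ≤ 3, so x4 ≤ 3. But 3 < 4, so no value of x4 works.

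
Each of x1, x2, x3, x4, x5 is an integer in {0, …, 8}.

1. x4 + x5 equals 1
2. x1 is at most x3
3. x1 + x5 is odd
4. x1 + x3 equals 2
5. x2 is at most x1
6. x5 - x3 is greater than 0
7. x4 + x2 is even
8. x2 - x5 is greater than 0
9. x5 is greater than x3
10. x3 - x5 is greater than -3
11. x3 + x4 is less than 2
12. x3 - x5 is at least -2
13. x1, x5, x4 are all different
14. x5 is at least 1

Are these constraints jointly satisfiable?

Constraints 2, 5, 6, and 8 give x1 ≤ x3, x3 < x5, x5 < x2, x2 ≤ x1. Chaining: x1 ≤ x3 < x5 < x2 ≤ x1, which forces x1 < x1 — impossible.

Unsatisfiable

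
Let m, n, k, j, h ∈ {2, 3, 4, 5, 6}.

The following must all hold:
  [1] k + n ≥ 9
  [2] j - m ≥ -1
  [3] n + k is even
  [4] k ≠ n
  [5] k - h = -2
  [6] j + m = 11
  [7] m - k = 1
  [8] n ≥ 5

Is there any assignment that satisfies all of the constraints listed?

Take m = 5, n = 6, k = 4, j = 6, h = 6. Then constraint 1: k + n = 10; constraint 2: j - m = 1, and every other listed constraint is also met.

Satisfiable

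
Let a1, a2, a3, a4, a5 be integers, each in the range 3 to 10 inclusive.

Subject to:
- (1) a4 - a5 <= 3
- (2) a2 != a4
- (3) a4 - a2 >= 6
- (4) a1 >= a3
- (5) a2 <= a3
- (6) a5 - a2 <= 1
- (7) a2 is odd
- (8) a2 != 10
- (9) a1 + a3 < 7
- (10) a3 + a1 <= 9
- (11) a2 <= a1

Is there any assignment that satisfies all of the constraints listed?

Constraints 1, 3, and 6 give a5 − a4 ≥ -3, a4 − a2 ≥ 6, a2 − a5 ≥ -1.
Adding all 3 inequalities: the left sides telescope to 0, and the right sides sum to (-3) + 6 + (-1) = 2. So 0 ≥ 2, which is false.

Unsatisfiable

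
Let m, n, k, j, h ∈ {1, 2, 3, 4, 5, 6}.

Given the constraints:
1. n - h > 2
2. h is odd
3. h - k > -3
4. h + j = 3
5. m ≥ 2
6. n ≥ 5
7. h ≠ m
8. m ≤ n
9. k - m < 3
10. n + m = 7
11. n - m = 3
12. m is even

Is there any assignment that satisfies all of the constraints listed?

The assignment m = 2, n = 5, k = 2, j = 2, h = 1 works:
  constraint 1 holds since n - h = 4.
  constraint 3 holds since h - k = -1.
  constraint 4 holds since h + j = 3.
The rest check out directly.

Satisfiable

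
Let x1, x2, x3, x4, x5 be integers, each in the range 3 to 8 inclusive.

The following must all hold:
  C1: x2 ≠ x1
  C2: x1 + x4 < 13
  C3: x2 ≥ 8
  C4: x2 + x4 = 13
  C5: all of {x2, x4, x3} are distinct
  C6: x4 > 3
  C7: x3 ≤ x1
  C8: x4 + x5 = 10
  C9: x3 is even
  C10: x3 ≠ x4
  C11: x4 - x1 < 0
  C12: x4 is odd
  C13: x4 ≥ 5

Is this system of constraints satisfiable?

Satisfiable

Try x1 = 6, x2 = 8, x3 = 6, x4 = 5, x5 = 5.
Check constraint 2: x1 + x4 = 11; constraint 4: x2 + x4 = 13; constraint 8: x4 + x5 = 10. The remaining constraints are straightforward to verify.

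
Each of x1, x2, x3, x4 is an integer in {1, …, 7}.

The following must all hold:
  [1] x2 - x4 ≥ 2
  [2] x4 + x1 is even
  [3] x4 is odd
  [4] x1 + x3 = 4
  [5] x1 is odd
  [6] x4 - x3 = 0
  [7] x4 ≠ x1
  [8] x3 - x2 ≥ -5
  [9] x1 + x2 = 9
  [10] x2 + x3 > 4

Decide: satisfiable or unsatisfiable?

Setting (x1, x2, x3, x4) = (3, 6, 1, 1) satisfies everything: constraint 1: x2 - x4 = 5; constraint 4: x1 + x3 = 4, and the others follow.

Satisfiable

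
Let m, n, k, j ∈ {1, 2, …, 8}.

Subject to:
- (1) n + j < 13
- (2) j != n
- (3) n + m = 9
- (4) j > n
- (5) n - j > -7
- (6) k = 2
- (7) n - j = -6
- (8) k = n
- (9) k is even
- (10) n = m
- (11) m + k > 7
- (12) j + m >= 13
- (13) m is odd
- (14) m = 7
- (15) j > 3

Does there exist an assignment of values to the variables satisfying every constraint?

Unsatisfiable

Constraint 6 fixes k = 2 and constraint 14 fixes m = 7. Constraints 8 and 10 give k = n = m, so k = m. But 2 ≠ 7 — contradiction.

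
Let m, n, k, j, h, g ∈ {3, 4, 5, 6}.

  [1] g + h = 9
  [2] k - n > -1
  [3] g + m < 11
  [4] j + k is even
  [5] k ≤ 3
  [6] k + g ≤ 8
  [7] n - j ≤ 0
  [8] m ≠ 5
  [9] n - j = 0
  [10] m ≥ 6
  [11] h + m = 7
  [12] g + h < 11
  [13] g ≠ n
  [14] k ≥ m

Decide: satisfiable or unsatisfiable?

From constraints 10 and 14: k ≥ m and m ≥ 6, so k ≥ 6. From constraint 5: k ≤ 3. But 3 < 6, so no value of k works.

Unsatisfiable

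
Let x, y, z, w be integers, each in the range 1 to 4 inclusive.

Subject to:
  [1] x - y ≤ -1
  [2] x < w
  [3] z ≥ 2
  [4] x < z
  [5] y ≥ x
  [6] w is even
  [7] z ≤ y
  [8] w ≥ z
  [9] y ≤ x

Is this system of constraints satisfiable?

Constraints 4, 7, and 9 give y ≤ x, x < z, z ≤ y. Chaining: y ≤ x < z ≤ y, which forces y < y — impossible.

Unsatisfiable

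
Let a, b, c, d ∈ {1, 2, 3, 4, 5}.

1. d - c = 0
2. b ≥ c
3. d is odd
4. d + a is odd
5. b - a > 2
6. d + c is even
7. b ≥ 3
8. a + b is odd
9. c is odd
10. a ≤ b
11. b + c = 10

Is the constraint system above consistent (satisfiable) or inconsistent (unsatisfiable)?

Satisfiable

Try a = 2, b = 5, c = 5, d = 5.
Check constraint 1: d - c = 0; constraint 5: b - a = 3. The remaining constraints are straightforward to verify.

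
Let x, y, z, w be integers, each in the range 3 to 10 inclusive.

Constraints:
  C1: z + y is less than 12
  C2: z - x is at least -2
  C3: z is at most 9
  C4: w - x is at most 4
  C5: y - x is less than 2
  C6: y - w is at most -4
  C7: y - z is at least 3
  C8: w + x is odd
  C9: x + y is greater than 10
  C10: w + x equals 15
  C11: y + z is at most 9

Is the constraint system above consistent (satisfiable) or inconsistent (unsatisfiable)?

Constraints 2, 4, 6, and 7 give z − x ≥ -2, x − w ≥ -4, w − y ≥ 4, y − z ≥ 3.
Adding all 4 inequalities: the left sides telescope to 0, and the right sides sum to (-2) + (-4) + 4 + 3 = 1. So 0 ≥ 1, which is false.

Unsatisfiable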